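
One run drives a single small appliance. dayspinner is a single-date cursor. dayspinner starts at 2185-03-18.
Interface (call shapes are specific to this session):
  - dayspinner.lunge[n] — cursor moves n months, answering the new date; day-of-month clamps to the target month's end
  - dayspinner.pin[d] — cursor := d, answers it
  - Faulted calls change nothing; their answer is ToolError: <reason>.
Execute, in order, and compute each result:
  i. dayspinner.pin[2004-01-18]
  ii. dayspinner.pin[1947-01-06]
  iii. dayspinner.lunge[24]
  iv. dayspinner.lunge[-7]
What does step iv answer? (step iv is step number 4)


Answer: 1948-06-06

Derivation:
Do: dayspinner.pin[d='2004-01-18']
See: 2004-01-18
Do: dayspinner.pin[d='1947-01-06']
See: 1947-01-06
Do: dayspinner.lunge[n='24']
See: 1949-01-06
Do: dayspinner.lunge[n='-7']
See: 1948-06-06


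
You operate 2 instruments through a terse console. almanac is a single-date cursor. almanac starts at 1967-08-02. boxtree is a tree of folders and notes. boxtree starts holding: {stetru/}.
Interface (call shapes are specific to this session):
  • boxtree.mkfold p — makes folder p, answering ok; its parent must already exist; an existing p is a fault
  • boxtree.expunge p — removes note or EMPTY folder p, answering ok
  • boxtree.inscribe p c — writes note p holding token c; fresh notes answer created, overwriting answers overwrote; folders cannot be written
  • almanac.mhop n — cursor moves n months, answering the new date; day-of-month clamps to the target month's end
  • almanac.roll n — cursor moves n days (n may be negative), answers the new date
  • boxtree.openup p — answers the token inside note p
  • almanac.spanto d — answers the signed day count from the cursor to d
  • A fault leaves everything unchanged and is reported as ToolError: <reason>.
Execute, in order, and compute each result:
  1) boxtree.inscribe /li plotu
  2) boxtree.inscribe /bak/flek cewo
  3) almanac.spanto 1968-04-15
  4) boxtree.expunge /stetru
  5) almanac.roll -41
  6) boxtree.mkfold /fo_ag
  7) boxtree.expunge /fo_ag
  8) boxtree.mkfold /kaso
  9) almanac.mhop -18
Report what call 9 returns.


Next I call boxtree.inscribe using p→/li, c→plotu, and get created.
Then boxtree.inscribe using p→/bak/flek, c→cewo, and see ToolError: no parent.
I invoke almanac.spanto using d→1968-04-15, giving 257.
I call boxtree.expunge using p→/stetru, giving ok.
I invoke almanac.roll using n→-41, which returns 1967-06-22.
Next I call boxtree.mkfold using p→/fo_ag, and observe ok.
I try boxtree.expunge using p→/fo_ag, — result: ok.
I invoke boxtree.mkfold using p→/kaso, yielding ok.
Then almanac.mhop using n→-18: 1965-12-22.

Answer: 1965-12-22


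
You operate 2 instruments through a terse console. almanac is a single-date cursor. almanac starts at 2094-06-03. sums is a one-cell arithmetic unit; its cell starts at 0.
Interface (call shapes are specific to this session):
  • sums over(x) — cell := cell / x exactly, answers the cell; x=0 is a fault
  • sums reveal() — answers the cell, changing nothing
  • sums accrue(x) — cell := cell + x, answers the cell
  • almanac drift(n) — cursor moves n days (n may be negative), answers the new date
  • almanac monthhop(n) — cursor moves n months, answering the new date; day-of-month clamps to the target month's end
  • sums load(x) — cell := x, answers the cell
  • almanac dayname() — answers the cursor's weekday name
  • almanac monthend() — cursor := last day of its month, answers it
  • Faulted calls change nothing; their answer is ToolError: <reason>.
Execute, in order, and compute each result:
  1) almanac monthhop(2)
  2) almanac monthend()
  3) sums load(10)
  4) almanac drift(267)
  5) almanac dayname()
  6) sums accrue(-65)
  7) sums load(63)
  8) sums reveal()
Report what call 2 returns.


→ almanac monthhop(n→2)
← 2094-08-03
→ almanac monthend()
← 2094-08-31
→ sums load(x→10)
← 10
→ almanac drift(n→267)
← 2095-05-25
→ almanac dayname()
← Wednesday
→ sums accrue(x→-65)
← -55
→ sums load(x→63)
← 63
→ sums reveal()
← 63

Answer: 2094-08-31


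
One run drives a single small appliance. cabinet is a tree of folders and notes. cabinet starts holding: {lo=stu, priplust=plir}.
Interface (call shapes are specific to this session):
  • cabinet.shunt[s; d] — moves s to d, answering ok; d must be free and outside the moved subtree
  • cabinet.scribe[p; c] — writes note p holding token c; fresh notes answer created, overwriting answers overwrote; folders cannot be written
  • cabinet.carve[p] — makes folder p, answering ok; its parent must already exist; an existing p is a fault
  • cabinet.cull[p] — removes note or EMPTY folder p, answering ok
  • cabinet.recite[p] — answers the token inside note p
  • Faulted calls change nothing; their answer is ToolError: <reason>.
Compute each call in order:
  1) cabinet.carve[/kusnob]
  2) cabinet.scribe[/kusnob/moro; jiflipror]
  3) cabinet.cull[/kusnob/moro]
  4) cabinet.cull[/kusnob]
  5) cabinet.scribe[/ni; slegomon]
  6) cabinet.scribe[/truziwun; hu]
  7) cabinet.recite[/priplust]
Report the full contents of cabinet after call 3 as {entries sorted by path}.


Step: carve[p: /kusnob]
Result: ok
Step: scribe[p: /kusnob/moro; c: jiflipror]
Result: created
Step: cull[p: /kusnob/moro]
Result: ok
Step: cull[p: /kusnob]
Result: ok
Step: scribe[p: /ni; c: slegomon]
Result: created
Step: scribe[p: /truziwun; c: hu]
Result: created
Step: recite[p: /priplust]
Result: plir

Answer: {kusnob/, lo=stu, priplust=plir}


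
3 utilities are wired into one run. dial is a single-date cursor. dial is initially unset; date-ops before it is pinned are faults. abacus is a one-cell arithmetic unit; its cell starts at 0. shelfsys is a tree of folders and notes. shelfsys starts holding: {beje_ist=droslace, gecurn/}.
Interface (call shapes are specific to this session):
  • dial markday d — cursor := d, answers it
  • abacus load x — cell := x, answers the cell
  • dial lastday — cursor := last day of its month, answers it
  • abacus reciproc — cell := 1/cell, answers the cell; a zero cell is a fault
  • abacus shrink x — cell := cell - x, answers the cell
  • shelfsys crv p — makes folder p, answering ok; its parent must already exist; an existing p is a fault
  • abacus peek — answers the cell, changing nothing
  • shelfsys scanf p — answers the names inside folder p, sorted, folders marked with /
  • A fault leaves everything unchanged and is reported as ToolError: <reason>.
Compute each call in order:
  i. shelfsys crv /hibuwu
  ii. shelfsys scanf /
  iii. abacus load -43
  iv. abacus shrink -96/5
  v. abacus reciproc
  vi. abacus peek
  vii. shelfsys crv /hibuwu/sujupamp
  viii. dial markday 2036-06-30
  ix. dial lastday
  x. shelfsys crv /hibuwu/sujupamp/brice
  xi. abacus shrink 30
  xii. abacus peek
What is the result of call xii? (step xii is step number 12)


Invoking shelfsys crv using p: /hibuwu, — result: ok.
I try shelfsys scanf using p: /, and see [beje_ist, gecurn/, hibuwu/].
I use abacus load using x: -43, and see -43.
I use abacus shrink using x: -96/5, — result: -119/5.
I run abacus reciproc(), and observe -5/119.
Using abacus peek, yielding -5/119.
I run shelfsys crv using p: /hibuwu/sujupamp, and observe ok.
Next I call dial markday using d: 2036-06-30, and see 2036-06-30.
Next I call dial lastday(), and observe 2036-06-30.
Next I call shelfsys crv using p: /hibuwu/sujupamp/brice, and see ok.
I try abacus shrink using x: 30, yielding -3575/119.
I call abacus peek, and observe -3575/119.

Answer: -3575/119


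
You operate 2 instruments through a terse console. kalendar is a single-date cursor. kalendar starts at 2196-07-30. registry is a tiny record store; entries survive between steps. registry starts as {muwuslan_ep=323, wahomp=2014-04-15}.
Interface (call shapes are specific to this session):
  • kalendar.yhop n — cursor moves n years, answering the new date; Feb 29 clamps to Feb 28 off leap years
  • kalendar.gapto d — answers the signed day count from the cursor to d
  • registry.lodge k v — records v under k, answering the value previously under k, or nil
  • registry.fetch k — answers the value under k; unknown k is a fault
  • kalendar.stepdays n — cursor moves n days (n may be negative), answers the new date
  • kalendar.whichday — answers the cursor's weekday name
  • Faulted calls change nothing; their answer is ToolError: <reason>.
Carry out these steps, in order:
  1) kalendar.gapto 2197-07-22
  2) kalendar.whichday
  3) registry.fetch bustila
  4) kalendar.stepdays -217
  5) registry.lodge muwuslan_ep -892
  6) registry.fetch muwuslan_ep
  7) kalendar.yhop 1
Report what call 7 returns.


$ kalendar.gapto d→2197-07-22
:: 357
$ kalendar.whichday
:: Saturday
$ registry.fetch k→bustila
:: ToolError: no such key bustila
$ kalendar.stepdays n→-217
:: 2195-12-26
$ registry.lodge k→muwuslan_ep v→-892
:: 323
$ registry.fetch k→muwuslan_ep
:: -892
$ kalendar.yhop n→1
:: 2196-12-26

Answer: 2196-12-26


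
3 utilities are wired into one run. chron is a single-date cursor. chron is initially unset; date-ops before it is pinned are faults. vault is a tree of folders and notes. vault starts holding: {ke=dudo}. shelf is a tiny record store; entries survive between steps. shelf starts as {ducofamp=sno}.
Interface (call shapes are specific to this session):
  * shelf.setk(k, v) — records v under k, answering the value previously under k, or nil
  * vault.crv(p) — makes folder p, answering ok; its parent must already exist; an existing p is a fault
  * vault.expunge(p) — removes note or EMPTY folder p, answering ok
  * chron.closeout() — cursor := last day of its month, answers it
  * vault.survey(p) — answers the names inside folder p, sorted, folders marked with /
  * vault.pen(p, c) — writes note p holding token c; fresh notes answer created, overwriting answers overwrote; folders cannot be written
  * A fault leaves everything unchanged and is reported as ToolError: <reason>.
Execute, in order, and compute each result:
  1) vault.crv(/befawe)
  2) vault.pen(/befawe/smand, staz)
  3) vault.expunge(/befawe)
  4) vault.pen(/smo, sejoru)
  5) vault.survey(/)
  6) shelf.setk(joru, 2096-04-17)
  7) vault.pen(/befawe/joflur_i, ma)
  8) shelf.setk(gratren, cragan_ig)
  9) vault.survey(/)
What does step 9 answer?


Answer: [befawe/, ke, smo]

Derivation:
Then vault.crv with /befawe, yielding ok.
I call vault.pen with /befawe/smand, staz, and see created.
Next I call vault.expunge with /befawe, → ToolError: not empty.
I use vault.pen with /smo, sejoru, yielding created.
I try vault.survey with /, which returns [befawe/, ke, smo].
I call shelf.setk with joru, 2096-04-17, which returns nil.
I run vault.pen with /befawe/joflur_i, ma, → created.
I try shelf.setk with gratren, cragan_ig, which returns nil.
Next I call vault.survey with /, → [befawe/, ke, smo].


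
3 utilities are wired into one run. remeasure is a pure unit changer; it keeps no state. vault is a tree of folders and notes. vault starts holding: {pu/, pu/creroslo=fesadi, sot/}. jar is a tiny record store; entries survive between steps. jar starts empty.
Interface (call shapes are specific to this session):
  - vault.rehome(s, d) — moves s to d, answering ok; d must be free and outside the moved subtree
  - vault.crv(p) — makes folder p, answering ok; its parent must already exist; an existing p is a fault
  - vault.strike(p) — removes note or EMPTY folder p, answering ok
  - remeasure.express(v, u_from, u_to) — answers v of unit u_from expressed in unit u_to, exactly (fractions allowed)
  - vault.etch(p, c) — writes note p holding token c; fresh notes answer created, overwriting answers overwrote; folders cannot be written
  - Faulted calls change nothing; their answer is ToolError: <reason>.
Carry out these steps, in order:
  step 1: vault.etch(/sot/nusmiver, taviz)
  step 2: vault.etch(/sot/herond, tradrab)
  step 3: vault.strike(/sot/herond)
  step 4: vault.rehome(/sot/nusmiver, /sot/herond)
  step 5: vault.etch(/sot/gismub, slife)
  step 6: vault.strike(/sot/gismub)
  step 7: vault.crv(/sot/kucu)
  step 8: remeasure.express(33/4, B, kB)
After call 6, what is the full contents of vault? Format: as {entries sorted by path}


% etch(p=/sot/nusmiver, c=taviz) : created
% etch(p=/sot/herond, c=tradrab) : created
% strike(p=/sot/herond) : ok
% rehome(s=/sot/nusmiver, d=/sot/herond) : ok
% etch(p=/sot/gismub, c=slife) : created
% strike(p=/sot/gismub) : ok
% crv(p=/sot/kucu) : ok
% express(v=33/4, u_from=B, u_to=kB) : 33/4000

Answer: {pu/, pu/creroslo=fesadi, sot/, sot/herond=taviz}


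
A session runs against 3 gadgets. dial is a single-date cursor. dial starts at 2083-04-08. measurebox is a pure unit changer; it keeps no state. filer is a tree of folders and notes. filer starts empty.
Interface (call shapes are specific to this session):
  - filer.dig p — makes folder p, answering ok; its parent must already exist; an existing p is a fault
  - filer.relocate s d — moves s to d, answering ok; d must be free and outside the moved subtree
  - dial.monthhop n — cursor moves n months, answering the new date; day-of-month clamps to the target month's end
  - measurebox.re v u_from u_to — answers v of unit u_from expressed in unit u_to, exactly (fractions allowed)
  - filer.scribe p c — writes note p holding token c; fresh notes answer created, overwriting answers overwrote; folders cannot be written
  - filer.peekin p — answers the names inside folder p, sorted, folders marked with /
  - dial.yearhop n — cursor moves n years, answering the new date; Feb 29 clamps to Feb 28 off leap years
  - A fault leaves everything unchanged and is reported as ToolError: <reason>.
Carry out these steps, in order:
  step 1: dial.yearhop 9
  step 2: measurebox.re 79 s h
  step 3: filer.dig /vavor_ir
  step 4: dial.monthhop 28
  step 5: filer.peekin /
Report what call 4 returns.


Answer: 2094-08-08

Derivation:
$ yearhop n→9
  2092-04-08
$ re v→79 u_from→s u_to→h
  79/3600
$ dig p→/vavor_ir
  ok
$ monthhop n→28
  2094-08-08
$ peekin p→/
  [vavor_ir/]


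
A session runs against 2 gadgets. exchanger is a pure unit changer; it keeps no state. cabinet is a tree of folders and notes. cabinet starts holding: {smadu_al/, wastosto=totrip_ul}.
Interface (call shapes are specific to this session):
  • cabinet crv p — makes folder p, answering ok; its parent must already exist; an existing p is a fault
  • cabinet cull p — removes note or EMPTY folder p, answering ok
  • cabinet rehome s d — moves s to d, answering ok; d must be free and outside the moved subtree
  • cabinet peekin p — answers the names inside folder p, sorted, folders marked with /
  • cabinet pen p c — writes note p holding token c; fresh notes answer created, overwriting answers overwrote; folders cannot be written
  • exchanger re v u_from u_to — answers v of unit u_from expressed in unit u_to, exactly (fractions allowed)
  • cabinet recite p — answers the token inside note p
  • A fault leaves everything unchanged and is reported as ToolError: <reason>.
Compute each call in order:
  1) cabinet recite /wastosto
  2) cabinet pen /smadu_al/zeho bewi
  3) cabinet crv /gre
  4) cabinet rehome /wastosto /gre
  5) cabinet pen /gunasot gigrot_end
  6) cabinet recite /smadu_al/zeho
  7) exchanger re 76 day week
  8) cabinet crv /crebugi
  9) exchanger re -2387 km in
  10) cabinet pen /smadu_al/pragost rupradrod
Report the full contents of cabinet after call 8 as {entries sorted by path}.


CALL cabinet recite[p→/wastosto]
RET  totrip_ul
CALL cabinet pen[p→/smadu_al/zeho; c→bewi]
RET  created
CALL cabinet crv[p→/gre]
RET  ok
CALL cabinet rehome[s→/wastosto; d→/gre]
RET  ToolError: exists
CALL cabinet pen[p→/gunasot; c→gigrot_end]
RET  created
CALL cabinet recite[p→/smadu_al/zeho]
RET  bewi
CALL exchanger re[v→76; u_from→day; u_to→week]
RET  76/7
CALL cabinet crv[p→/crebugi]
RET  ok
CALL exchanger re[v→-2387; u_from→km; u_to→in]
RET  -11935000000/127
CALL cabinet pen[p→/smadu_al/pragost; c→rupradrod]
RET  created

Answer: {crebugi/, gre/, gunasot=gigrot_end, smadu_al/, smadu_al/zeho=bewi, wastosto=totrip_ul}


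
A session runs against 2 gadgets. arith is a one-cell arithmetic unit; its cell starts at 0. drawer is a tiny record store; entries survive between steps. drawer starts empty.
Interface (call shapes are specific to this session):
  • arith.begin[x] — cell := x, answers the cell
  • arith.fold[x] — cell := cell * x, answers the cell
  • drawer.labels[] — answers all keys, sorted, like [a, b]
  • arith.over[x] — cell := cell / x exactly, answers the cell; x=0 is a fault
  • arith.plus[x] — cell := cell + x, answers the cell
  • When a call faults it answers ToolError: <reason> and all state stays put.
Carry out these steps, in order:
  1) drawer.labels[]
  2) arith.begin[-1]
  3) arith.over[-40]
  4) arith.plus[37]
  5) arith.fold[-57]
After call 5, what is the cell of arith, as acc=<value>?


Answer: acc=-84417/40

Derivation:
>>> labels
  []
>>> begin x→-1
  -1
>>> over x→-40
  1/40
>>> plus x→37
  1481/40
>>> fold x→-57
  -84417/40


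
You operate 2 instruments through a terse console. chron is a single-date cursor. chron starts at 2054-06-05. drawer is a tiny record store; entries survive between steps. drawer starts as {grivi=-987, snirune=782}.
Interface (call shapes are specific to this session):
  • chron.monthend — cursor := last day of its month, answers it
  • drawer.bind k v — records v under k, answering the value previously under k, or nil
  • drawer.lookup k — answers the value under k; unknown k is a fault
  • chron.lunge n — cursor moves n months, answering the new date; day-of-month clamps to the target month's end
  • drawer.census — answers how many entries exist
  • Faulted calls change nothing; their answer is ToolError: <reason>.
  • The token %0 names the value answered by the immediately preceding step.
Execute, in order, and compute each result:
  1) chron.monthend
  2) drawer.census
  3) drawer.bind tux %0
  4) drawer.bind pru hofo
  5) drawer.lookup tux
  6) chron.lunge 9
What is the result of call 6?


Invoking chron.monthend: 2054-06-30.
I try drawer.census: 2.
Then drawer.bind using k='tux', v='%0', yielding nil.
I run drawer.bind using k='pru', v='hofo', yielding nil.
Using drawer.lookup using k='tux', which returns 2.
I run chron.lunge using n='9', and see 2055-03-30.

Answer: 2055-03-30


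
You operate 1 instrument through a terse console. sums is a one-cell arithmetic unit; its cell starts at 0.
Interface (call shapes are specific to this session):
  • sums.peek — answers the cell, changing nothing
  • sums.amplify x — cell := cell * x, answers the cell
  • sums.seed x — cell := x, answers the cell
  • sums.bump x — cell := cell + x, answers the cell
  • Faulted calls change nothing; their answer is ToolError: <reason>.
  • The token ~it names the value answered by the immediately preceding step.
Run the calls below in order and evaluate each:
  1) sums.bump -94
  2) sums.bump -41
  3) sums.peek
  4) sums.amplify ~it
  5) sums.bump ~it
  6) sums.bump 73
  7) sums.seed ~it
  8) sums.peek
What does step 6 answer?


Answer: 36523

Derivation:
I run bump using x: -94, → -94.
Invoking bump using x: -41, yielding -135.
Using peek(), — result: -135.
Next I call amplify using x: ~it, giving 18225.
Now I run bump using x: ~it, which returns 36450.
I use bump using x: 73, → 36523.
Calling seed using x: ~it, yielding 36523.
Calling peek, — result: 36523.


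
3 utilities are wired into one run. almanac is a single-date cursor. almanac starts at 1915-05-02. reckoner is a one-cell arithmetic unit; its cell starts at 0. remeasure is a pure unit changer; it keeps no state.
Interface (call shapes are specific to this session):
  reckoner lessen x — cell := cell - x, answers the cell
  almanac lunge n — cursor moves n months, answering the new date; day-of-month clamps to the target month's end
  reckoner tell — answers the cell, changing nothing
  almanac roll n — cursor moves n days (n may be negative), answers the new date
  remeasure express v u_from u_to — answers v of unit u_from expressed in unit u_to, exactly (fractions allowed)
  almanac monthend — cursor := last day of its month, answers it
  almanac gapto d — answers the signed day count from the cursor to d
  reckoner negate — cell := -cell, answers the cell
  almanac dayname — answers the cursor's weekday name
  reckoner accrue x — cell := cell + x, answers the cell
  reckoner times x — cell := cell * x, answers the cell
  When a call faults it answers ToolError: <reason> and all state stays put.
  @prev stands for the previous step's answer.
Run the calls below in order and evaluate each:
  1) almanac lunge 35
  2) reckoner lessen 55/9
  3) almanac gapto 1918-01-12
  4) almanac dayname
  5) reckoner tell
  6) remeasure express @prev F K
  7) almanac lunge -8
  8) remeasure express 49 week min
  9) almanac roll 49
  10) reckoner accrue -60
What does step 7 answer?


// almanac lunge(n='35') => 1918-04-02
// reckoner lessen(x='55/9') => -55/9
// almanac gapto(d='1918-01-12') => -80
// almanac dayname() => Tuesday
// reckoner tell() => -55/9
// remeasure express(v='@prev', u_from='F', u_to='K') => 408203/1620
// almanac lunge(n='-8') => 1917-08-02
// remeasure express(v='49', u_from='week', u_to='min') => 493920
// almanac roll(n='49') => 1917-09-20
// reckoner accrue(x='-60') => -595/9

Answer: 1917-08-02


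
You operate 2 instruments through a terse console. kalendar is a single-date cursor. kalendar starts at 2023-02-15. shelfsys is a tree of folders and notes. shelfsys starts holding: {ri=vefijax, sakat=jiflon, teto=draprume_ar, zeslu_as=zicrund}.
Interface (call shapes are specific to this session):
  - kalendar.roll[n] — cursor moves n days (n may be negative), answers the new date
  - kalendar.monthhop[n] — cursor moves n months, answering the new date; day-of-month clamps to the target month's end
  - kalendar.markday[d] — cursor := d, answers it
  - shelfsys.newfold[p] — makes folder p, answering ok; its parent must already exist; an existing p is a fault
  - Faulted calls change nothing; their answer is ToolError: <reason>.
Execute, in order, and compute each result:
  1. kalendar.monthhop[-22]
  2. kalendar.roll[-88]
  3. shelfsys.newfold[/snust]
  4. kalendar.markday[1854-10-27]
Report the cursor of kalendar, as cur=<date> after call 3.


I use kalendar.monthhop(n=-22), giving 2021-04-15.
I try kalendar.roll(n=-88): 2021-01-17.
I run shelfsys.newfold(p=/snust), — result: ok.
I try kalendar.markday(d=1854-10-27), and see 1854-10-27.

Answer: cur=2021-01-17


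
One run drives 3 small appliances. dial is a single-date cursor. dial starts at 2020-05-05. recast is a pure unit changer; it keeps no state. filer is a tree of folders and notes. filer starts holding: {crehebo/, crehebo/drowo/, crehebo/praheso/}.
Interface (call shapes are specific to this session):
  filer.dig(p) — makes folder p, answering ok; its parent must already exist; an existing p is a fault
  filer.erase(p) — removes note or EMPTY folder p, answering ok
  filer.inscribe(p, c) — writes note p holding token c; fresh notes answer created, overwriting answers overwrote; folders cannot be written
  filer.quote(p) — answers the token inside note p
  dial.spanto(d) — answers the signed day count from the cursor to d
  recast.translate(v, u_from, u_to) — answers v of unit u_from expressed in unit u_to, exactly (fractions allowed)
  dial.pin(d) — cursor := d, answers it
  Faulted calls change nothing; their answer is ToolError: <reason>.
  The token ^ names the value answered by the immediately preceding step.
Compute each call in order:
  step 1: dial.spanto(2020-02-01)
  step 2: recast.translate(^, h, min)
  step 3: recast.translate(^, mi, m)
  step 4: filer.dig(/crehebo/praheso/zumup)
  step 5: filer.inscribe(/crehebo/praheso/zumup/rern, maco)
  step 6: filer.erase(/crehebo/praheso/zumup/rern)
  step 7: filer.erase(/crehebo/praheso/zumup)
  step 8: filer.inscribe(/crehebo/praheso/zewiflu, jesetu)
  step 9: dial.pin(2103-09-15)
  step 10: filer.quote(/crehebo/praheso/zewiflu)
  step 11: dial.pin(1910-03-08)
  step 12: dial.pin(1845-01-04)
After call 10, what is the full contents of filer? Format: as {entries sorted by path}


Answer: {crehebo/, crehebo/drowo/, crehebo/praheso/, crehebo/praheso/zewiflu=jesetu}

Derivation:
>> dial.spanto(d='2020-02-01')
<< -94
>> recast.translate(v='^', u_from='h', u_to='min')
<< -5640
>> recast.translate(v='^', u_from='mi', u_to='m')
<< -226917504/25
>> filer.dig(p='/crehebo/praheso/zumup')
<< ok
>> filer.inscribe(p='/crehebo/praheso/zumup/rern', c='maco')
<< created
>> filer.erase(p='/crehebo/praheso/zumup/rern')
<< ok
>> filer.erase(p='/crehebo/praheso/zumup')
<< ok
>> filer.inscribe(p='/crehebo/praheso/zewiflu', c='jesetu')
<< created
>> dial.pin(d='2103-09-15')
<< 2103-09-15
>> filer.quote(p='/crehebo/praheso/zewiflu')
<< jesetu
>> dial.pin(d='1910-03-08')
<< 1910-03-08
>> dial.pin(d='1845-01-04')
<< 1845-01-04


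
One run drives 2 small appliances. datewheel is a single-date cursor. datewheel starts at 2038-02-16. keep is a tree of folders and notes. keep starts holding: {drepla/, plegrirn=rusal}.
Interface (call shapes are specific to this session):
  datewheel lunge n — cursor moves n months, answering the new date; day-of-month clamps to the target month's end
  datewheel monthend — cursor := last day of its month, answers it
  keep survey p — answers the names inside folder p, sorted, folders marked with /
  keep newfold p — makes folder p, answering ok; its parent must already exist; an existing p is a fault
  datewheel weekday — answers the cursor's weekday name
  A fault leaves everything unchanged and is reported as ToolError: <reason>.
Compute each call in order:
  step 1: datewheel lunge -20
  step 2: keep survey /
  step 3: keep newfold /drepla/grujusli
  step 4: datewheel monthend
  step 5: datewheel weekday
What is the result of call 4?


-> datewheel lunge(-20)
<- 2036-06-16
-> keep survey(/)
<- [drepla/, plegrirn]
-> keep newfold(/drepla/grujusli)
<- ok
-> datewheel monthend()
<- 2036-06-30
-> datewheel weekday()
<- Monday

Answer: 2036-06-30


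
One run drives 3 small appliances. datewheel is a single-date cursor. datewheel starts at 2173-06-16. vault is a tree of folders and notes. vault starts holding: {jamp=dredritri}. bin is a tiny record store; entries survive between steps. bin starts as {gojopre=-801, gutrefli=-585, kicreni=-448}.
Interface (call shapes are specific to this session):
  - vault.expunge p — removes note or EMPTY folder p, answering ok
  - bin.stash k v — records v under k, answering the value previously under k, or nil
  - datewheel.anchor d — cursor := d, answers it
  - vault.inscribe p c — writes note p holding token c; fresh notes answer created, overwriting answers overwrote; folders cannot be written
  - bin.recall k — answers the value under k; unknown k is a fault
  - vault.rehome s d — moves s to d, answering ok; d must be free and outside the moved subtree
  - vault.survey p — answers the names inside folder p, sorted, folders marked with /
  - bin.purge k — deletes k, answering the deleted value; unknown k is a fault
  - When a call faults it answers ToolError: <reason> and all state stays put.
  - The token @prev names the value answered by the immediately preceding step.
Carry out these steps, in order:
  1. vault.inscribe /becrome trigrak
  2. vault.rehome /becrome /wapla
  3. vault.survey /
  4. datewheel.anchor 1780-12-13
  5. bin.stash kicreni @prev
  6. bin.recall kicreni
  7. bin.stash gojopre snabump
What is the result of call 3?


Answer: [jamp, wapla]

Derivation:
I use vault.inscribe passing p: /becrome, c: trigrak, giving created.
I try vault.rehome passing s: /becrome, d: /wapla, and get ok.
Next I call vault.survey passing p: /, which returns [jamp, wapla].
Invoking datewheel.anchor passing d: 1780-12-13, and get 1780-12-13.
Now I run bin.stash passing k: kicreni, v: @prev, and get -448.
I try bin.recall passing k: kicreni, yielding 1780-12-13.
Calling bin.stash passing k: gojopre, v: snabump, which returns -801.


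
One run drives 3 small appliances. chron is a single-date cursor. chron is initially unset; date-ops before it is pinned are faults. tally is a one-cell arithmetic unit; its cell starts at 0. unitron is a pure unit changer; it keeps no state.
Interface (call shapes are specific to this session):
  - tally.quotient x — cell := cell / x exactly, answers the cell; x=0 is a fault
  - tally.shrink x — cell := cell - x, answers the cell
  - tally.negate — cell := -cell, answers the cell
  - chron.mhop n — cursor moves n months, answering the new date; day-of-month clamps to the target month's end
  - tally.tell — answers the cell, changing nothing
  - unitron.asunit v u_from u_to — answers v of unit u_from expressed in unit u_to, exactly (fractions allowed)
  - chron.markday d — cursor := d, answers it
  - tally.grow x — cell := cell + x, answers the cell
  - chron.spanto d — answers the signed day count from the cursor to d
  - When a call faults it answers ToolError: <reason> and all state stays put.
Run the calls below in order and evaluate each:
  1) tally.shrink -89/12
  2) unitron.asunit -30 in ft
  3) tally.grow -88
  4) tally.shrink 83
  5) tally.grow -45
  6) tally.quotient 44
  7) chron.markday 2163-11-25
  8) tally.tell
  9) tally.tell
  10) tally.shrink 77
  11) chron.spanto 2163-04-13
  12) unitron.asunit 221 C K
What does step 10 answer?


Act: tally.shrink[x=-89/12]
Obs: 89/12
Act: unitron.asunit[v=-30; u_from=in; u_to=ft]
Obs: -5/2
Act: tally.grow[x=-88]
Obs: -967/12
Act: tally.shrink[x=83]
Obs: -1963/12
Act: tally.grow[x=-45]
Obs: -2503/12
Act: tally.quotient[x=44]
Obs: -2503/528
Act: chron.markday[d=2163-11-25]
Obs: 2163-11-25
Act: tally.tell[]
Obs: -2503/528
Act: tally.tell[]
Obs: -2503/528
Act: tally.shrink[x=77]
Obs: -43159/528
Act: chron.spanto[d=2163-04-13]
Obs: -226
Act: unitron.asunit[v=221; u_from=C; u_to=K]
Obs: 9883/20

Answer: -43159/528


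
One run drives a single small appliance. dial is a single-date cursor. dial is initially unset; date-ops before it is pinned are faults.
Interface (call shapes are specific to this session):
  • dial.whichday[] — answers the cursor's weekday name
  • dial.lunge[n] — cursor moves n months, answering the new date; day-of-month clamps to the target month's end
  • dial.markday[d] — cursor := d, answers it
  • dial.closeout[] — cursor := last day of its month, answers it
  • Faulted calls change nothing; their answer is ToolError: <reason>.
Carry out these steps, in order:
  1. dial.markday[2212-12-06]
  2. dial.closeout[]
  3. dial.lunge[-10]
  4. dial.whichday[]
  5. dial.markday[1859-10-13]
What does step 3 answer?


I call dial.markday with d=2212-12-06: 2212-12-06.
I try dial.closeout(): 2212-12-31.
I invoke dial.lunge with n=-10, → 2212-02-29.
Now I run dial.whichday(), giving Saturday.
I use dial.markday with d=1859-10-13, giving 1859-10-13.

Answer: 2212-02-29


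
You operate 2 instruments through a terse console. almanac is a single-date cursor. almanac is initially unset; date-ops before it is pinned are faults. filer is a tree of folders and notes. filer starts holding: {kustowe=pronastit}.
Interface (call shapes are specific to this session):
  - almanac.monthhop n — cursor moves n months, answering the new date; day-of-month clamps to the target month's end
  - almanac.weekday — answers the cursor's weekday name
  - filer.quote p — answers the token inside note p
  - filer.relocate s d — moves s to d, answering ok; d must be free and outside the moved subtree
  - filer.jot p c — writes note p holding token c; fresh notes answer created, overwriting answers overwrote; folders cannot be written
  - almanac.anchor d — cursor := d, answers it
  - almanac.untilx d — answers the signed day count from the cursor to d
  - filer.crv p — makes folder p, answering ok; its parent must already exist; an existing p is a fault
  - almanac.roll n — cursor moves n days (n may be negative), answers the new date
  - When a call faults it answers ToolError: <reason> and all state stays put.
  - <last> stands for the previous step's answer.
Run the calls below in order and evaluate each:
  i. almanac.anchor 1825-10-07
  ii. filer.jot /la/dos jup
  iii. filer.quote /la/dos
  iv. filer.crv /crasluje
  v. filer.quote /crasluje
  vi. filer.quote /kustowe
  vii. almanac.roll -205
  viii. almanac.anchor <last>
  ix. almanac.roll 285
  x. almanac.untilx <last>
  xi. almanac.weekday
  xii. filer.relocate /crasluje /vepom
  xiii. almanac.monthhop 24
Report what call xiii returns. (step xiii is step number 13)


! anchor(1825-10-07) => 1825-10-07
! jot(/la/dos, jup) => ToolError: no parent
! quote(/la/dos) => ToolError: not found
! crv(/crasluje) => ok
! quote(/crasluje) => ToolError: is a directory
! quote(/kustowe) => pronastit
! roll(-205) => 1825-03-16
! anchor(<last>) => 1825-03-16
! roll(285) => 1825-12-26
! untilx(<last>) => 0
! weekday() => Monday
! relocate(/crasluje, /vepom) => ok
! monthhop(24) => 1827-12-26

Answer: 1827-12-26


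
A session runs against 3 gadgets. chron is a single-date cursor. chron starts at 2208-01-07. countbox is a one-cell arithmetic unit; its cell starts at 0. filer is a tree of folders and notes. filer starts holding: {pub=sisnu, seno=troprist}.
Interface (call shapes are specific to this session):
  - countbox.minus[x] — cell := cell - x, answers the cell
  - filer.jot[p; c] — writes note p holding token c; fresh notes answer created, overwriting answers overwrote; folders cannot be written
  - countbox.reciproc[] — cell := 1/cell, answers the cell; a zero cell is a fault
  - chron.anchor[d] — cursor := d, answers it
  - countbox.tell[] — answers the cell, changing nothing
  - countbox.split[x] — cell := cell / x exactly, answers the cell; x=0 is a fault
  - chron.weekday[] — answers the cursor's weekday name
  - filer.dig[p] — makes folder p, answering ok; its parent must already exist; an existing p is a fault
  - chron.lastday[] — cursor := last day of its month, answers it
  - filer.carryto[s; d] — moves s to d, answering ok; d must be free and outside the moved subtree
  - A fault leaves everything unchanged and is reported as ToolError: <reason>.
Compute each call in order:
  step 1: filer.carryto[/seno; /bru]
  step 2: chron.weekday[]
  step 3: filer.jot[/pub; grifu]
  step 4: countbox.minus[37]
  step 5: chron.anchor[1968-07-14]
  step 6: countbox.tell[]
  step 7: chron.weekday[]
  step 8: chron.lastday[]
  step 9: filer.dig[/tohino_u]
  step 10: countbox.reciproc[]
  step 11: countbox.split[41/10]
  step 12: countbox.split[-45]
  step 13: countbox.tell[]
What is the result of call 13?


Answer: 2/13653

Derivation:
> carryto s=/seno d=/bru
:: ok
> weekday
:: Thursday
> jot p=/pub c=grifu
:: overwrote
> minus x=37
:: -37
> anchor d=1968-07-14
:: 1968-07-14
> tell
:: -37
> weekday
:: Sunday
> lastday
:: 1968-07-31
> dig p=/tohino_u
:: ok
> reciproc
:: -1/37
> split x=41/10
:: -10/1517
> split x=-45
:: 2/13653
> tell
:: 2/13653


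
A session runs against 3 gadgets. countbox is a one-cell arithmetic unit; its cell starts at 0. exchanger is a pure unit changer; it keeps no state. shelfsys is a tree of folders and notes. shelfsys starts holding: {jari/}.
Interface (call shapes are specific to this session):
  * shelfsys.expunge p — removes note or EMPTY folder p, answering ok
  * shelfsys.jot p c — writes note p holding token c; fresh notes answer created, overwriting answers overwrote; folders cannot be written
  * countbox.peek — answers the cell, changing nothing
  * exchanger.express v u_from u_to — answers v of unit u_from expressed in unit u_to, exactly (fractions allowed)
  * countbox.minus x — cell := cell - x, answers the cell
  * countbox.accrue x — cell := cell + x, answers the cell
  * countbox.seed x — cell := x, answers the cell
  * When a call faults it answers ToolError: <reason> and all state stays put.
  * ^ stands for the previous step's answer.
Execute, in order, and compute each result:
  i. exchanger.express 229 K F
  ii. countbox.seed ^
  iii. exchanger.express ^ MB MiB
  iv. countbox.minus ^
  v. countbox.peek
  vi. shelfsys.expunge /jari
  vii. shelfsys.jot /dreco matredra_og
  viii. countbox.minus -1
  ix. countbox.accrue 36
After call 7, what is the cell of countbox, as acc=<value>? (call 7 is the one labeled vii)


Answer: acc=-3602973/1638400

Derivation:
[in] exchanger.express v: 229 u_from: K u_to: F
:: -4747/100
[in] countbox.seed x: ^
:: -4747/100
[in] exchanger.express v: ^ u_from: MB u_to: MiB
:: -2966875/65536
[in] countbox.minus x: ^
:: -3602973/1638400
[in] countbox.peek
:: -3602973/1638400
[in] shelfsys.expunge p: /jari
:: ok
[in] shelfsys.jot p: /dreco c: matredra_og
:: created
[in] countbox.minus x: -1
:: -1964573/1638400
[in] countbox.accrue x: 36
:: 57017827/1638400


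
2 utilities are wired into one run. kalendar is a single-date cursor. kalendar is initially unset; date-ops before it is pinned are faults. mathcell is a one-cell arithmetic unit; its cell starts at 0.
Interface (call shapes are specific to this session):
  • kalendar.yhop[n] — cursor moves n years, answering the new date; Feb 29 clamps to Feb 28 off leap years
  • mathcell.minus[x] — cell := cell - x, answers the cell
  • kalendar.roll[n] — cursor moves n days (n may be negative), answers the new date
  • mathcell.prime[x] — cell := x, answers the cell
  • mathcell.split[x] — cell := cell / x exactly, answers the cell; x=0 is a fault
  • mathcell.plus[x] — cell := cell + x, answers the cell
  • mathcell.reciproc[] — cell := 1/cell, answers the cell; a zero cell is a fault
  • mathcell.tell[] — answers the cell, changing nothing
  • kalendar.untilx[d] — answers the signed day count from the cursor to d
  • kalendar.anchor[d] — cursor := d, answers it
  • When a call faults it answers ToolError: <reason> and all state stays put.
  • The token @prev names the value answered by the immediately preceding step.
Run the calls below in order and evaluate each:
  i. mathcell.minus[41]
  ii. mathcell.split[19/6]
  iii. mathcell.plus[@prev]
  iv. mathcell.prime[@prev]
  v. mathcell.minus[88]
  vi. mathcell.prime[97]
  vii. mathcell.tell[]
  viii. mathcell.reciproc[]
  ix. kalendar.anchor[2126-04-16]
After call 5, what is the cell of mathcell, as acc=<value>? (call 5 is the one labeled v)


Answer: acc=-2164/19

Derivation:
Act: minus[41]
Obs: -41
Act: split[19/6]
Obs: -246/19
Act: plus[@prev]
Obs: -492/19
Act: prime[@prev]
Obs: -492/19
Act: minus[88]
Obs: -2164/19
Act: prime[97]
Obs: 97
Act: tell[]
Obs: 97
Act: reciproc[]
Obs: 1/97
Act: anchor[2126-04-16]
Obs: 2126-04-16


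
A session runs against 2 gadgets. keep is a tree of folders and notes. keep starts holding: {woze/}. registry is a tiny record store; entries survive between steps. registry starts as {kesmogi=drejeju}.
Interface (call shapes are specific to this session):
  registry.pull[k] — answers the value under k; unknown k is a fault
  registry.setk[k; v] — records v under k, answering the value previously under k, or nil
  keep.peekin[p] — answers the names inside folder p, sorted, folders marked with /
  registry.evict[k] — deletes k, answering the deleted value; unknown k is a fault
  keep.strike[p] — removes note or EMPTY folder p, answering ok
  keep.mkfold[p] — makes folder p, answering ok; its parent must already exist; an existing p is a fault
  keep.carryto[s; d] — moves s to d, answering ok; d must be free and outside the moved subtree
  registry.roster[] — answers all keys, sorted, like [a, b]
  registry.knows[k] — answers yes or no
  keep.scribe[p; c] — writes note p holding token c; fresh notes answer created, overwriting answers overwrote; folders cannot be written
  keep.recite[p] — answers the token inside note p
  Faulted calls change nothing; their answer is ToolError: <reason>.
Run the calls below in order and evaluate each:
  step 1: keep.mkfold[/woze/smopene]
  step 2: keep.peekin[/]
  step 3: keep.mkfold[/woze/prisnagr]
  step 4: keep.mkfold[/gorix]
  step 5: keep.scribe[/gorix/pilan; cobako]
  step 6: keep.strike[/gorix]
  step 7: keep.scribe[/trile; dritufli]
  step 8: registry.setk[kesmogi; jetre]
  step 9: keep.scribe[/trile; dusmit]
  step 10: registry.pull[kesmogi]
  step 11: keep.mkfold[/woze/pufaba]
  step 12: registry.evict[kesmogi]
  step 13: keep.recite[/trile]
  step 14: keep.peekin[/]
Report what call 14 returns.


Answer: [gorix/, trile, woze/]

Derivation:
Now I run keep.mkfold using p: /woze/smopene, — result: ok.
Now I run keep.peekin using p: /, and get [woze/].
I call keep.mkfold using p: /woze/prisnagr, yielding ok.
I try keep.mkfold using p: /gorix, and see ok.
I call keep.scribe using p: /gorix/pilan, c: cobako, which returns created.
I try keep.strike using p: /gorix, and observe ToolError: not empty.
Then keep.scribe using p: /trile, c: dritufli, yielding created.
I invoke registry.setk using k: kesmogi, v: jetre, and see drejeju.
I try keep.scribe using p: /trile, c: dusmit, which returns overwrote.
Invoking registry.pull using k: kesmogi, yielding jetre.
I use keep.mkfold using p: /woze/pufaba, — result: ok.
Then registry.evict using k: kesmogi, giving jetre.
Next I call keep.recite using p: /trile, and observe dusmit.
I use keep.peekin using p: /, which returns [gorix/, trile, woze/].
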